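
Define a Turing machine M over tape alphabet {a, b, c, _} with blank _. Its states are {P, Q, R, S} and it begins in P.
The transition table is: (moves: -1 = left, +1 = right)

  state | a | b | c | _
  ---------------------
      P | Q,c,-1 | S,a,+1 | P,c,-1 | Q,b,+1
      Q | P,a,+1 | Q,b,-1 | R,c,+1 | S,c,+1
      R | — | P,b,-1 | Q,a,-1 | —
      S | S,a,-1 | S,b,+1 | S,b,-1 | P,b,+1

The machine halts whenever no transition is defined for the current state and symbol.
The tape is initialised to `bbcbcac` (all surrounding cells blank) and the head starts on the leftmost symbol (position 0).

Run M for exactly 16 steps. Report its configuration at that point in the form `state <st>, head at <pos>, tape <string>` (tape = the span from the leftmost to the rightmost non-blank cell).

P | [b]bcbcac   read b → write a, move +1, go to S
S | a[b]cbcac   read b → write b, move +1, go to S
S | ab[c]bcac   read c → write b, move -1, go to S
S | a[b]bbcac   read b → write b, move +1, go to S
S | ab[b]bcac   read b → write b, move +1, go to S
S | abb[b]cac   read b → write b, move +1, go to S
S | abbb[c]ac   read c → write b, move -1, go to S
S | abb[b]bac   read b → write b, move +1, go to S
S | abbb[b]ac   read b → write b, move +1, go to S
S | abbbb[a]c   read a → write a, move -1, go to S
S | abbb[b]ac   read b → write b, move +1, go to S
S | abbbb[a]c   read a → write a, move -1, go to S
S | abbb[b]ac   read b → write b, move +1, go to S
S | abbbb[a]c   read a → write a, move -1, go to S
S | abbb[b]ac   read b → write b, move +1, go to S
S | abbbb[a]c   read a → write a, move -1, go to S
S | abbb[b]ac
After 16 steps: state S, head at 4, tape abbbbac.

state S, head at 4, tape abbbbac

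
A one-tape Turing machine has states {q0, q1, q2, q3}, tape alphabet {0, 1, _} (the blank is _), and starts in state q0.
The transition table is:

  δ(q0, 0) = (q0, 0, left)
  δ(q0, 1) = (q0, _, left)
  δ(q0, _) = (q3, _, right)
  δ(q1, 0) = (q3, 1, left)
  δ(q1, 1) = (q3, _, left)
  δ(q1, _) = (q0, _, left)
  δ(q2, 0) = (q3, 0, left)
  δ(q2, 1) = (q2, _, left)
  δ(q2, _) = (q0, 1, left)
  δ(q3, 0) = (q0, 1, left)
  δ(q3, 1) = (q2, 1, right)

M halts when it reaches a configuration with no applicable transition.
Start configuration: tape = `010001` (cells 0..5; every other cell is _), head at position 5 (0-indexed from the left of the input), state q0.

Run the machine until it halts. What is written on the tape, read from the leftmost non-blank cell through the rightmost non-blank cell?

q0 | _01000[1]   read 1 → write _, move left, go to q0
q0 | _0100[0]_   read 0 → write 0, move left, go to q0
q0 | _010[0]0_   read 0 → write 0, move left, go to q0
q0 | _01[0]00_   read 0 → write 0, move left, go to q0
q0 | _0[1]000_   read 1 → write _, move left, go to q0
q0 | _[0]_000_   read 0 → write 0, move left, go to q0
q0 | [_]0_000_   read _ → write _, move right, go to q3
q3 | _[0]_000_   read 0 → write 1, move left, go to q0
q0 | [_]1_000_   read _ → write _, move right, go to q3
q3 | _[1]_000_   read 1 → write 1, move right, go to q2
q2 | _1[_]000_   read _ → write 1, move left, go to q0
q0 | _[1]1000_   read 1 → write _, move left, go to q0
q0 | [_]_1000_   read _ → write _, move right, go to q3
q3 | _[_]1000_
The non-blank tape span at halt is 1000.

1000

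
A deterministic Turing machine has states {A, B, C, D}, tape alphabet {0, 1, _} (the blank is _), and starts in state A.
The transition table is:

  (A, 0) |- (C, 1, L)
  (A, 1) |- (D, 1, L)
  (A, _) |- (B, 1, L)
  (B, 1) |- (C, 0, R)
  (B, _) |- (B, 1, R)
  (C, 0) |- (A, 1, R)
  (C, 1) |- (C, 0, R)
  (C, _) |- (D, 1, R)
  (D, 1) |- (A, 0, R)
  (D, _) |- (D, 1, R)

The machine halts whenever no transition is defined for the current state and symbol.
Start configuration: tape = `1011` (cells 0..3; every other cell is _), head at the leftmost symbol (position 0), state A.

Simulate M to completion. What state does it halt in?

state=A head=0 tape=_[1]011   (A,1)→(D,1,L)
state=D head=-1 tape=[_]1011   (D,_)→(D,1,R)
state=D head=0 tape=1[1]011   (D,1)→(A,0,R)
state=A head=1 tape=10[0]11   (A,0)→(C,1,L)
state=C head=0 tape=1[0]111   (C,0)→(A,1,R)
state=A head=1 tape=11[1]11   (A,1)→(D,1,L)
state=D head=0 tape=1[1]111   (D,1)→(A,0,R)
state=A head=1 tape=10[1]11   (A,1)→(D,1,L)
state=D head=0 tape=1[0]111
No transition is defined for (D, 0); M halts in state D.

D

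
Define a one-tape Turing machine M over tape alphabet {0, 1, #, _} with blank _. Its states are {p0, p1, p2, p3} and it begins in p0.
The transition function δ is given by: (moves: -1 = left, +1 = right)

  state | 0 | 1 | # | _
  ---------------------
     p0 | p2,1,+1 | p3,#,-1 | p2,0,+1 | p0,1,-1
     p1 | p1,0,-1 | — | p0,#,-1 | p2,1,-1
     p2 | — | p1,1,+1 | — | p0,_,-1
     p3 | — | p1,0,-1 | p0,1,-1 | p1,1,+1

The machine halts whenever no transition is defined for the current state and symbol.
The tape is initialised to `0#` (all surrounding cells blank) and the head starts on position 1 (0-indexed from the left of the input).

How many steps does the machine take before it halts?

5

state=p0 head=1 tape=0[#]_   (p0,#)→(p2,0,+1)
state=p2 head=2 tape=00[_]   (p2,_)→(p0,_,-1)
state=p0 head=1 tape=0[0]_   (p0,0)→(p2,1,+1)
state=p2 head=2 tape=01[_]   (p2,_)→(p0,_,-1)
state=p0 head=1 tape=0[1]_   (p0,1)→(p3,#,-1)
state=p3 head=0 tape=[0]#_
M halts after 5 transitions.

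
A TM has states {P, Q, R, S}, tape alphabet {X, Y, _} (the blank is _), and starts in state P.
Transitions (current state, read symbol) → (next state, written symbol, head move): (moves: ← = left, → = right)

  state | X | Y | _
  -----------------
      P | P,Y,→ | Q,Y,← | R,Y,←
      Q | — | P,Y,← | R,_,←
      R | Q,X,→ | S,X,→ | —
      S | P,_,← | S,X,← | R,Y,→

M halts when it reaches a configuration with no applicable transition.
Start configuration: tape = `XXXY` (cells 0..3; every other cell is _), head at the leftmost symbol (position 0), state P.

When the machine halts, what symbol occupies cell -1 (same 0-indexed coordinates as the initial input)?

Y

state=P head=0 tape=__[X]XXY   (P,X)→(P,Y,→)
state=P head=1 tape=__Y[X]XY   (P,X)→(P,Y,→)
state=P head=2 tape=__YY[X]Y   (P,X)→(P,Y,→)
state=P head=3 tape=__YYY[Y]   (P,Y)→(Q,Y,←)
state=Q head=2 tape=__YY[Y]Y   (Q,Y)→(P,Y,←)
state=P head=1 tape=__Y[Y]YY   (P,Y)→(Q,Y,←)
state=Q head=0 tape=__[Y]YYY   (Q,Y)→(P,Y,←)
state=P head=-1 tape=_[_]YYYY   (P,_)→(R,Y,←)
state=R head=-2 tape=[_]YYYYY
Cell -1 holds Y when M halts.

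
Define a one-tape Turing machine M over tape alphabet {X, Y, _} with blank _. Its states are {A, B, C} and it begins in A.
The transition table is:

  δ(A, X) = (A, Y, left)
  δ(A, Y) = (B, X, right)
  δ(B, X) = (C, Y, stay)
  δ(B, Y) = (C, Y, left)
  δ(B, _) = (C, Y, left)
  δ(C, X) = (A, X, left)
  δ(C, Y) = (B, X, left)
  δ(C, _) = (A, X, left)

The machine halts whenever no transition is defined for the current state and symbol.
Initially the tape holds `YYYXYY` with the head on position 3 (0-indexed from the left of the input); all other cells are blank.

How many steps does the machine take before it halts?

11

A | __YYY[X]YY   read X → write Y, move left, go to A
A | __YY[Y]YYY   read Y → write X, move right, go to B
B | __YYX[Y]YY   read Y → write Y, move left, go to C
C | __YY[X]YYY   read X → write X, move left, go to A
A | __Y[Y]XYYY   read Y → write X, move right, go to B
B | __YX[X]YYY   read X → write Y, move stay, go to C
C | __YX[Y]YYY   read Y → write X, move left, go to B
B | __Y[X]XYYY   read X → write Y, move stay, go to C
C | __Y[Y]XYYY   read Y → write X, move left, go to B
B | __[Y]XXYYY   read Y → write Y, move left, go to C
C | _[_]YXXYYY   read _ → write X, move left, go to A
A | [_]XYXXYYY
M halts after 11 transitions.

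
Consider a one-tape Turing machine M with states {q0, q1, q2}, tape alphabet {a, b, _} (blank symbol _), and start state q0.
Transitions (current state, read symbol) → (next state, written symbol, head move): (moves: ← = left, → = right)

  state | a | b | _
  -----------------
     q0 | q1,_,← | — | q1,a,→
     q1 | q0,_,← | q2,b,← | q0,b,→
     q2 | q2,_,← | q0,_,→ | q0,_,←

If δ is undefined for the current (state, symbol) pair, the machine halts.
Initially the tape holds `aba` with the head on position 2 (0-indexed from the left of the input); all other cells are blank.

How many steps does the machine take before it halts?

q0 | _____ab[a]   read a → write _, move ←, go to q1
q1 | _____a[b]_   read b → write b, move ←, go to q2
q2 | _____[a]b_   read a → write _, move ←, go to q2
q2 | ____[_]_b_   read _ → write _, move ←, go to q0
q0 | ___[_]__b_   read _ → write a, move →, go to q1
q1 | ___a[_]_b_   read _ → write b, move →, go to q0
q0 | ___ab[_]b_   read _ → write a, move →, go to q1
q1 | ___aba[b]_   read b → write b, move ←, go to q2
q2 | ___ab[a]b_   read a → write _, move ←, go to q2
q2 | ___a[b]_b_   read b → write _, move →, go to q0
q0 | ___a_[_]b_   read _ → write a, move →, go to q1
q1 | ___a_a[b]_   read b → write b, move ←, go to q2
q2 | ___a_[a]b_   read a → write _, move ←, go to q2
q2 | ___a[_]_b_   read _ → write _, move ←, go to q0
q0 | ___[a]__b_   read a → write _, move ←, go to q1
q1 | __[_]___b_   read _ → write b, move →, go to q0
q0 | __b[_]__b_   read _ → write a, move →, go to q1
q1 | __ba[_]_b_   read _ → write b, move →, go to q0
q0 | __bab[_]b_   read _ → write a, move →, go to q1
q1 | __baba[b]_   read b → write b, move ←, go to q2
q2 | __bab[a]b_   read a → write _, move ←, go to q2
q2 | __ba[b]_b_   read b → write _, move →, go to q0
q0 | __ba_[_]b_   read _ → write a, move →, go to q1
q1 | __ba_a[b]_   read b → write b, move ←, go to q2
q2 | __ba_[a]b_   read a → write _, move ←, go to q2
q2 | __ba[_]_b_   read _ → write _, move ←, go to q0
q0 | __b[a]__b_   read a → write _, move ←, go to q1
q1 | __[b]___b_   read b → write b, move ←, go to q2
q2 | _[_]b___b_   read _ → write _, move ←, go to q0
q0 | [_]_b___b_   read _ → write a, move →, go to q1
q1 | a[_]b___b_   read _ → write b, move →, go to q0
q0 | ab[b]___b_
M halts after 31 transitions.

31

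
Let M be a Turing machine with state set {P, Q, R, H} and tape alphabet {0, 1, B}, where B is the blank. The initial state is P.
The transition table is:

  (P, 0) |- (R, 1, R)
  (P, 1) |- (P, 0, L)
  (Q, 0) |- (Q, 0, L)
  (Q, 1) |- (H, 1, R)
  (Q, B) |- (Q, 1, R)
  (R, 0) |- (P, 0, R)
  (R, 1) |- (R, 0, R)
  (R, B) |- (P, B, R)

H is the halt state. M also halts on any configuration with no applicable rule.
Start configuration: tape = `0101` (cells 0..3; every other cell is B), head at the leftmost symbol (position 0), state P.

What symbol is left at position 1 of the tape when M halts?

P | [0]101B   read 0 → write 1, move R, go to R
R | 1[1]01B   read 1 → write 0, move R, go to R
R | 10[0]1B   read 0 → write 0, move R, go to P
P | 100[1]B   read 1 → write 0, move L, go to P
P | 10[0]0B   read 0 → write 1, move R, go to R
R | 101[0]B   read 0 → write 0, move R, go to P
P | 1010[B]
Cell 1 holds 0 when M halts.

0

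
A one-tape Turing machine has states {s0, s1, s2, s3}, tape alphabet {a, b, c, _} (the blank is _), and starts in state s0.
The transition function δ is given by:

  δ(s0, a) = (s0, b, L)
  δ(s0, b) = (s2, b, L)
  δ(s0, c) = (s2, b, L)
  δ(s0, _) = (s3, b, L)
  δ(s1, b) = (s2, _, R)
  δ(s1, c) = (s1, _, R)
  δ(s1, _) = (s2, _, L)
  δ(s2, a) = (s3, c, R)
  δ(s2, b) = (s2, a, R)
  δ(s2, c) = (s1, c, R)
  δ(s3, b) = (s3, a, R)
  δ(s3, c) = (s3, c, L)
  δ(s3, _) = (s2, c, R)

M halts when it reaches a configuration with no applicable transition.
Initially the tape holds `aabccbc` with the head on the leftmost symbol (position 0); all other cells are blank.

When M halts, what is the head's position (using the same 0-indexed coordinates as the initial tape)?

s0 | __[a]abccbc   read a → write b, move L, go to s0
s0 | _[_]babccbc   read _ → write b, move L, go to s3
s3 | [_]bbabccbc   read _ → write c, move R, go to s2
s2 | c[b]babccbc   read b → write a, move R, go to s2
s2 | ca[b]abccbc   read b → write a, move R, go to s2
s2 | caa[a]bccbc   read a → write c, move R, go to s3
s3 | caac[b]ccbc   read b → write a, move R, go to s3
s3 | caaca[c]cbc   read c → write c, move L, go to s3
s3 | caac[a]ccbc
At halt the head is at cell 2.

2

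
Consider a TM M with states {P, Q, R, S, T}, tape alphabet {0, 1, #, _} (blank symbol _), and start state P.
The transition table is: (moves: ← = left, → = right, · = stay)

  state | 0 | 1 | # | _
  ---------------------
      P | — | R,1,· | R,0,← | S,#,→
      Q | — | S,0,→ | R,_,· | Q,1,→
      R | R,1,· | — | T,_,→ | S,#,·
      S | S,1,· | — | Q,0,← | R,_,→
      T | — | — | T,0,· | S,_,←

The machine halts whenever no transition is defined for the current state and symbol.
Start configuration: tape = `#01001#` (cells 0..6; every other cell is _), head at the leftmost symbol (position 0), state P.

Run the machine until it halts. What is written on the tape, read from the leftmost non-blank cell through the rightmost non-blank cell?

state=P head=0 tape=__[#]01001#   (P,#)→(R,0,←)
state=R head=-1 tape=_[_]001001#   (R,_)→(S,#,·)
state=S head=-1 tape=_[#]001001#   (S,#)→(Q,0,←)
state=Q head=-2 tape=[_]0001001#   (Q,_)→(Q,1,→)
state=Q head=-1 tape=1[0]001001#
The non-blank tape span at halt is 10001001#.

10001001#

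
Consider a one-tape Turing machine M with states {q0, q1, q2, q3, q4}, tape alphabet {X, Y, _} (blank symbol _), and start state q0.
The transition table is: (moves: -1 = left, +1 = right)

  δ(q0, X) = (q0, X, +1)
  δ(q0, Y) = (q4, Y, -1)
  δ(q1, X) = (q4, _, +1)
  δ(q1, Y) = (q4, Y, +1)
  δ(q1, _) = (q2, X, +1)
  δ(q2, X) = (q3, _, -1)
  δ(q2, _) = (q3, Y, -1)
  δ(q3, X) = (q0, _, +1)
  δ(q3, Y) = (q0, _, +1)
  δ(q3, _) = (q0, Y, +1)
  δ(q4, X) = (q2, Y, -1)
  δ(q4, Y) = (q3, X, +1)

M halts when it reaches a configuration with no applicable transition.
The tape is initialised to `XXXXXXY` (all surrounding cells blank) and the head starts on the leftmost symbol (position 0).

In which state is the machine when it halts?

q0

state=q0 head=0 tape=[X]XXXXXY   (q0,X)→(q0,X,+1)
state=q0 head=1 tape=X[X]XXXXY   (q0,X)→(q0,X,+1)
state=q0 head=2 tape=XX[X]XXXY   (q0,X)→(q0,X,+1)
state=q0 head=3 tape=XXX[X]XXY   (q0,X)→(q0,X,+1)
state=q0 head=4 tape=XXXX[X]XY   (q0,X)→(q0,X,+1)
state=q0 head=5 tape=XXXXX[X]Y   (q0,X)→(q0,X,+1)
state=q0 head=6 tape=XXXXXX[Y]   (q0,Y)→(q4,Y,-1)
state=q4 head=5 tape=XXXXX[X]Y   (q4,X)→(q2,Y,-1)
state=q2 head=4 tape=XXXX[X]YY   (q2,X)→(q3,_,-1)
state=q3 head=3 tape=XXX[X]_YY   (q3,X)→(q0,_,+1)
state=q0 head=4 tape=XXX_[_]YY
No transition is defined for (q0, _); M halts in state q0.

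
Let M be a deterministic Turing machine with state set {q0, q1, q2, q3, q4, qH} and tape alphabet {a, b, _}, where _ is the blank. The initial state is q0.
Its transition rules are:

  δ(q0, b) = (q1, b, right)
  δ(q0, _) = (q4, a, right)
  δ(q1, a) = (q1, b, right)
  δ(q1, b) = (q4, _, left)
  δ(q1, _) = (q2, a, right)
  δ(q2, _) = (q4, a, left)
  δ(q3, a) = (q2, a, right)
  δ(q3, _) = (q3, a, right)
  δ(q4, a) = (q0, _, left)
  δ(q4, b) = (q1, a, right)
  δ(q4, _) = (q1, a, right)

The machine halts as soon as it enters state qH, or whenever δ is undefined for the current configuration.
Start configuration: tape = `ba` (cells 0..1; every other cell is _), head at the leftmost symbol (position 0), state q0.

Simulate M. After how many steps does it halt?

7

q0 | [b]a__   read b → write b, move right, go to q1
q1 | b[a]__   read a → write b, move right, go to q1
q1 | bb[_]_   read _ → write a, move right, go to q2
q2 | bba[_]   read _ → write a, move left, go to q4
q4 | bb[a]a   read a → write _, move left, go to q0
q0 | b[b]_a   read b → write b, move right, go to q1
q1 | bb[_]a   read _ → write a, move right, go to q2
q2 | bba[a]
M halts after 7 transitions.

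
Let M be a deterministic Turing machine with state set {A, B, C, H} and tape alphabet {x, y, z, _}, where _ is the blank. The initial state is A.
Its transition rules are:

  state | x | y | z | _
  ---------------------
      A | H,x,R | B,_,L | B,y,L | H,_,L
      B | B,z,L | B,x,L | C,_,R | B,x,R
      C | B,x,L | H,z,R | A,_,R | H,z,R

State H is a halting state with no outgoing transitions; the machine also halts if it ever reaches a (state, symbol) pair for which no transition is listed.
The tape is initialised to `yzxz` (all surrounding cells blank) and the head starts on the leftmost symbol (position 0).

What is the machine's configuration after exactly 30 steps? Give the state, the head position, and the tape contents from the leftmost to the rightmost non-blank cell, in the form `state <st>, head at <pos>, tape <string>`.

state B, head at 0, tape x_xyzzz

A | ___[y]zxz   read y → write _, move L, go to B
B | __[_]_zxz   read _ → write x, move R, go to B
B | __x[_]zxz   read _ → write x, move R, go to B
B | __xx[z]xz   read z → write _, move R, go to C
C | __xx_[x]z   read x → write x, move L, go to B
B | __xx[_]xz   read _ → write x, move R, go to B
B | __xxx[x]z   read x → write z, move L, go to B
B | __xx[x]zz   read x → write z, move L, go to B
B | __x[x]zzz   read x → write z, move L, go to B
B | __[x]zzzz   read x → write z, move L, go to B
B | _[_]zzzzz   read _ → write x, move R, go to B
B | _x[z]zzzz   read z → write _, move R, go to C
C | _x_[z]zzz   read z → write _, move R, go to A
A | _x__[z]zz   read z → write y, move L, go to B
B | _x_[_]yzz   read _ → write x, move R, go to B
B | _x_x[y]zz   read y → write x, move L, go to B
B | _x_[x]xzz   read x → write z, move L, go to B
B | _x[_]zxzz   read _ → write x, move R, go to B
B | _xx[z]xzz   read z → write _, move R, go to C
C | _xx_[x]zz   read x → write x, move L, go to B
B | _xx[_]xzz   read _ → write x, move R, go to B
B | _xxx[x]zz   read x → write z, move L, go to B
B | _xx[x]zzz   read x → write z, move L, go to B
B | _x[x]zzzz   read x → write z, move L, go to B
B | _[x]zzzzz   read x → write z, move L, go to B
B | [_]zzzzzz   read _ → write x, move R, go to B
B | x[z]zzzzz   read z → write _, move R, go to C
C | x_[z]zzzz   read z → write _, move R, go to A
A | x__[z]zzz   read z → write y, move L, go to B
B | x_[_]yzzz   read _ → write x, move R, go to B
B | x_x[y]zzz
After 30 steps: state B, head at 0, tape x_xyzzz.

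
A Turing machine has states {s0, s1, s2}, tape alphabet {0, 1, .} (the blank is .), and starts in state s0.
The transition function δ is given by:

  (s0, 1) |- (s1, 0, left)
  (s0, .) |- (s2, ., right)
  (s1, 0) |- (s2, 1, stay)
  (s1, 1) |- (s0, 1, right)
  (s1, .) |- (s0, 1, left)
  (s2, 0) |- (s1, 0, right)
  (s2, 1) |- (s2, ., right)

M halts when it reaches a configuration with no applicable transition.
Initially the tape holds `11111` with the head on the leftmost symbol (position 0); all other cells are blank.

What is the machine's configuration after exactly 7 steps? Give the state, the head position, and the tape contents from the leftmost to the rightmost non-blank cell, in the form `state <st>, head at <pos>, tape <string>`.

s0 | ..[1]1111   read 1 → write 0, move left, go to s1
s1 | .[.]01111   read . → write 1, move left, go to s0
s0 | [.]101111   read . → write ., move right, go to s2
s2 | .[1]01111   read 1 → write ., move right, go to s2
s2 | ..[0]1111   read 0 → write 0, move right, go to s1
s1 | ..0[1]111   read 1 → write 1, move right, go to s0
s0 | ..01[1]11   read 1 → write 0, move left, go to s1
s1 | ..0[1]011
After 7 steps: state s1, head at 1, tape 01011.

state s1, head at 1, tape 01011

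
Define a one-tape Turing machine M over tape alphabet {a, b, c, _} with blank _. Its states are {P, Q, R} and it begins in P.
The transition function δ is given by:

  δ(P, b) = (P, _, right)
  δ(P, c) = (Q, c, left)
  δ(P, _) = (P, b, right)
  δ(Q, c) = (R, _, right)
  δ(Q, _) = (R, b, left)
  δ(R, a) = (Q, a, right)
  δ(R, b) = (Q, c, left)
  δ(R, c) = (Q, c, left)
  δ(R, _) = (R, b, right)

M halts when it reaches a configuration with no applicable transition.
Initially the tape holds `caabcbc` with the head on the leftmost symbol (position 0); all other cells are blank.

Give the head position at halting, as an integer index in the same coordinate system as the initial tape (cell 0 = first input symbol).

P | __[c]aabcbc   read c → write c, move left, go to Q
Q | _[_]caabcbc   read _ → write b, move left, go to R
R | [_]bcaabcbc   read _ → write b, move right, go to R
R | b[b]caabcbc   read b → write c, move left, go to Q
Q | [b]ccaabcbc
At halt the head is at cell -2.

-2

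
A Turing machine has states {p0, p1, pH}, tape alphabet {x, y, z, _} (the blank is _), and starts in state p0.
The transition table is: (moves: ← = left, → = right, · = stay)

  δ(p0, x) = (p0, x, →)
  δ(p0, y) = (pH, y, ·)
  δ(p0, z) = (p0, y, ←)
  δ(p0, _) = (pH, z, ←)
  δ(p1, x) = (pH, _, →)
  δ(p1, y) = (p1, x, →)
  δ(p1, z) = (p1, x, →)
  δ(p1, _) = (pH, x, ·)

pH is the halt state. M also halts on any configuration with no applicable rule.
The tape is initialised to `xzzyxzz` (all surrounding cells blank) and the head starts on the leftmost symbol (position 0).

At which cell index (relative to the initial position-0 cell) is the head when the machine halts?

p0 | [x]zzyxzz   read x → write x, move →, go to p0
p0 | x[z]zyxzz   read z → write y, move ←, go to p0
p0 | [x]yzyxzz   read x → write x, move →, go to p0
p0 | x[y]zyxzz   read y → write y, move ·, go to pH
pH | x[y]zyxzz
At halt the head is at cell 1.

1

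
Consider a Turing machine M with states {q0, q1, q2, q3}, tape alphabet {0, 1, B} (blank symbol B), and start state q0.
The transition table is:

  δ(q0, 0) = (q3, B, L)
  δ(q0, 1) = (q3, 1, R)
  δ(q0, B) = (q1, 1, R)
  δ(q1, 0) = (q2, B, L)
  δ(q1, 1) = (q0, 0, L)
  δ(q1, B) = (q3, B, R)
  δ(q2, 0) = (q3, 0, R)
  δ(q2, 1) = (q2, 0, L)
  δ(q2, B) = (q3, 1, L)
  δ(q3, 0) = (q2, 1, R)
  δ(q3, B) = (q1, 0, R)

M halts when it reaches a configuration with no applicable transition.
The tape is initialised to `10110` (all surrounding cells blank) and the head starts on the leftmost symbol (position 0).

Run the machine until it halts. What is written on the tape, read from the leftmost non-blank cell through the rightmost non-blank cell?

state=q0 head=0 tape=BBB[1]0110   (q0,1)→(q3,1,R)
state=q3 head=1 tape=BBB1[0]110   (q3,0)→(q2,1,R)
state=q2 head=2 tape=BBB11[1]10   (q2,1)→(q2,0,L)
state=q2 head=1 tape=BBB1[1]010   (q2,1)→(q2,0,L)
state=q2 head=0 tape=BBB[1]0010   (q2,1)→(q2,0,L)
state=q2 head=-1 tape=BB[B]00010   (q2,B)→(q3,1,L)
state=q3 head=-2 tape=B[B]100010   (q3,B)→(q1,0,R)
state=q1 head=-1 tape=B0[1]00010   (q1,1)→(q0,0,L)
state=q0 head=-2 tape=B[0]000010   (q0,0)→(q3,B,L)
state=q3 head=-3 tape=[B]B000010   (q3,B)→(q1,0,R)
state=q1 head=-2 tape=0[B]000010   (q1,B)→(q3,B,R)
state=q3 head=-1 tape=0B[0]00010   (q3,0)→(q2,1,R)
state=q2 head=0 tape=0B1[0]0010   (q2,0)→(q3,0,R)
state=q3 head=1 tape=0B10[0]010   (q3,0)→(q2,1,R)
state=q2 head=2 tape=0B101[0]10   (q2,0)→(q3,0,R)
state=q3 head=3 tape=0B1010[1]0
The non-blank tape span at halt is 0B101010.

0B101010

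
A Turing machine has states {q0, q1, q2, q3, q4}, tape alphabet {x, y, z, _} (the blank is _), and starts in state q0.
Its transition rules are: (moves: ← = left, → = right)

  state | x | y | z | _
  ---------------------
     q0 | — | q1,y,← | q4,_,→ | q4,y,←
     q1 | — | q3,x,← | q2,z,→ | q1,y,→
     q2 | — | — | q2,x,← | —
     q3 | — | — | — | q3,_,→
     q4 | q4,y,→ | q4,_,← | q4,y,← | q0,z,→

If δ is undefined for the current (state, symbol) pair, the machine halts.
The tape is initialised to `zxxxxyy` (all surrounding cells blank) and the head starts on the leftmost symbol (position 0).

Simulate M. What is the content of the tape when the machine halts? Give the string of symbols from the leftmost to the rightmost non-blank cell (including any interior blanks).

q0 | _[z]xxxxyy   read z → write _, move →, go to q4
q4 | __[x]xxxyy   read x → write y, move →, go to q4
q4 | __y[x]xxyy   read x → write y, move →, go to q4
q4 | __yy[x]xyy   read x → write y, move →, go to q4
q4 | __yyy[x]yy   read x → write y, move →, go to q4
q4 | __yyyy[y]y   read y → write _, move ←, go to q4
q4 | __yyy[y]_y   read y → write _, move ←, go to q4
q4 | __yy[y]__y   read y → write _, move ←, go to q4
q4 | __y[y]___y   read y → write _, move ←, go to q4
q4 | __[y]____y   read y → write _, move ←, go to q4
q4 | _[_]_____y   read _ → write z, move →, go to q0
q0 | _z[_]____y   read _ → write y, move ←, go to q4
q4 | _[z]y____y   read z → write y, move ←, go to q4
q4 | [_]yy____y   read _ → write z, move →, go to q0
q0 | z[y]y____y   read y → write y, move ←, go to q1
q1 | [z]yy____y   read z → write z, move →, go to q2
q2 | z[y]y____y
The non-blank tape span at halt is zyy____y.

zyy____y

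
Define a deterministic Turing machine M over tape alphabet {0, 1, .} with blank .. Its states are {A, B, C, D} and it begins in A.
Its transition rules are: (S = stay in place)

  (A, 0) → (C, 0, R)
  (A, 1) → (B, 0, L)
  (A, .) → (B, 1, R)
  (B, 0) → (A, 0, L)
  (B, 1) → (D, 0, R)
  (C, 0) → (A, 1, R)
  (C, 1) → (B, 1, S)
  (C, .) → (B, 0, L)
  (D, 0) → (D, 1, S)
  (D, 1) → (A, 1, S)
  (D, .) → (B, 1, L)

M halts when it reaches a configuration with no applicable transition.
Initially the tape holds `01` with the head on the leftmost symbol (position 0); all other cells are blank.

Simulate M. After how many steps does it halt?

23

state=A head=0 tape=..[0]1..   (A,0)→(C,0,R)
state=C head=1 tape=..0[1]..   (C,1)→(B,1,S)
state=B head=1 tape=..0[1]..   (B,1)→(D,0,R)
state=D head=2 tape=..00[.].   (D,.)→(B,1,L)
state=B head=1 tape=..0[0]1.   (B,0)→(A,0,L)
state=A head=0 tape=..[0]01.   (A,0)→(C,0,R)
state=C head=1 tape=..0[0]1.   (C,0)→(A,1,R)
state=A head=2 tape=..01[1].   (A,1)→(B,0,L)
state=B head=1 tape=..0[1]0.   (B,1)→(D,0,R)
state=D head=2 tape=..00[0].   (D,0)→(D,1,S)
state=D head=2 tape=..00[1].   (D,1)→(A,1,S)
state=A head=2 tape=..00[1].   (A,1)→(B,0,L)
state=B head=1 tape=..0[0]0.   (B,0)→(A,0,L)
state=A head=0 tape=..[0]00.   (A,0)→(C,0,R)
state=C head=1 tape=..0[0]0.   (C,0)→(A,1,R)
state=A head=2 tape=..01[0].   (A,0)→(C,0,R)
state=C head=3 tape=..010[.]   (C,.)→(B,0,L)
state=B head=2 tape=..01[0]0   (B,0)→(A,0,L)
state=A head=1 tape=..0[1]00   (A,1)→(B,0,L)
state=B head=0 tape=..[0]000   (B,0)→(A,0,L)
state=A head=-1 tape=.[.]0000   (A,.)→(B,1,R)
state=B head=0 tape=.1[0]000   (B,0)→(A,0,L)
state=A head=-1 tape=.[1]0000   (A,1)→(B,0,L)
state=B head=-2 tape=[.]00000
M halts after 23 transitions.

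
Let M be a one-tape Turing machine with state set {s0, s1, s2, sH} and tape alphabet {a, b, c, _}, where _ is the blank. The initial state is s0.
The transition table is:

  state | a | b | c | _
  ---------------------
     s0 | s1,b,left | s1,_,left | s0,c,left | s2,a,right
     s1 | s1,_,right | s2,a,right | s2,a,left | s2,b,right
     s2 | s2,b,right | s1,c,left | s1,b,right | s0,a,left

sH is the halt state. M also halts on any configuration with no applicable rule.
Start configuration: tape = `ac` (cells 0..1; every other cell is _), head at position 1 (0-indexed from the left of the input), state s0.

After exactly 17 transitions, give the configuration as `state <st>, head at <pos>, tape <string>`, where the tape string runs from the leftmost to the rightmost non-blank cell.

s0 | __a[c]_   read c → write c, move left, go to s0
s0 | __[a]c_   read a → write b, move left, go to s1
s1 | _[_]bc_   read _ → write b, move right, go to s2
s2 | _b[b]c_   read b → write c, move left, go to s1
s1 | _[b]cc_   read b → write a, move right, go to s2
s2 | _a[c]c_   read c → write b, move right, go to s1
s1 | _ab[c]_   read c → write a, move left, go to s2
s2 | _a[b]a_   read b → write c, move left, go to s1
s1 | _[a]ca_   read a → write _, move right, go to s1
s1 | __[c]a_   read c → write a, move left, go to s2
s2 | _[_]aa_   read _ → write a, move left, go to s0
s0 | [_]aaa_   read _ → write a, move right, go to s2
s2 | a[a]aa_   read a → write b, move right, go to s2
s2 | ab[a]a_   read a → write b, move right, go to s2
s2 | abb[a]_   read a → write b, move right, go to s2
s2 | abbb[_]   read _ → write a, move left, go to s0
s0 | abb[b]a   read b → write _, move left, go to s1
s1 | ab[b]_a
After 17 steps: state s1, head at 0, tape abb_a.

state s1, head at 0, tape abb_a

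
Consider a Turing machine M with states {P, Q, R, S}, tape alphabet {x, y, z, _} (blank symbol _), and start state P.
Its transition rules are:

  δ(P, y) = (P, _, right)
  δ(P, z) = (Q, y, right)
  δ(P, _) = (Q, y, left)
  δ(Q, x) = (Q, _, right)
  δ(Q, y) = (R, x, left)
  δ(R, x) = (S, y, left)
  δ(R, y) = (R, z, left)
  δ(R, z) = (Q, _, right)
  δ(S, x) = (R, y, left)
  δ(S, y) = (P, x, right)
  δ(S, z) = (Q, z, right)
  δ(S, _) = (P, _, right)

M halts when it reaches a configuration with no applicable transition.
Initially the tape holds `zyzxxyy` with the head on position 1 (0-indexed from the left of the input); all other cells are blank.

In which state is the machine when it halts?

R

P | z[y]zxxyy   read y → write _, move right, go to P
P | z_[z]xxyy   read z → write y, move right, go to Q
Q | z_y[x]xyy   read x → write _, move right, go to Q
Q | z_y_[x]yy   read x → write _, move right, go to Q
Q | z_y__[y]y   read y → write x, move left, go to R
R | z_y_[_]xy
No transition is defined for (R, _); M halts in state R.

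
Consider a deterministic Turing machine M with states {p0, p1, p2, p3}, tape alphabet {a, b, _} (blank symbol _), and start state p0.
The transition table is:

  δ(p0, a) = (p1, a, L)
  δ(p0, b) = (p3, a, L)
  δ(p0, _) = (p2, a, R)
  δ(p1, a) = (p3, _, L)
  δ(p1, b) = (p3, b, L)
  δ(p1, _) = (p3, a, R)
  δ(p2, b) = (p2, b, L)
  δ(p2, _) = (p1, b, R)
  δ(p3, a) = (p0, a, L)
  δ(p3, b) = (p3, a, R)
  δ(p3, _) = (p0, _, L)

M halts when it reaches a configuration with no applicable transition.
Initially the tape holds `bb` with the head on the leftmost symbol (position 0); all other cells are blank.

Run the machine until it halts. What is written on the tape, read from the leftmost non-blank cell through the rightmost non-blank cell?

p0 | _____[b]b   read b → write a, move L, go to p3
p3 | ____[_]ab   read _ → write _, move L, go to p0
p0 | ___[_]_ab   read _ → write a, move R, go to p2
p2 | ___a[_]ab   read _ → write b, move R, go to p1
p1 | ___ab[a]b   read a → write _, move L, go to p3
p3 | ___a[b]_b   read b → write a, move R, go to p3
p3 | ___aa[_]b   read _ → write _, move L, go to p0
p0 | ___a[a]_b   read a → write a, move L, go to p1
p1 | ___[a]a_b   read a → write _, move L, go to p3
p3 | __[_]_a_b   read _ → write _, move L, go to p0
p0 | _[_]__a_b   read _ → write a, move R, go to p2
p2 | _a[_]_a_b   read _ → write b, move R, go to p1
p1 | _ab[_]a_b   read _ → write a, move R, go to p3
p3 | _aba[a]_b   read a → write a, move L, go to p0
p0 | _ab[a]a_b   read a → write a, move L, go to p1
p1 | _a[b]aa_b   read b → write b, move L, go to p3
p3 | _[a]baa_b   read a → write a, move L, go to p0
p0 | [_]abaa_b   read _ → write a, move R, go to p2
p2 | a[a]baa_b
The non-blank tape span at halt is aabaa_b.

aabaa_b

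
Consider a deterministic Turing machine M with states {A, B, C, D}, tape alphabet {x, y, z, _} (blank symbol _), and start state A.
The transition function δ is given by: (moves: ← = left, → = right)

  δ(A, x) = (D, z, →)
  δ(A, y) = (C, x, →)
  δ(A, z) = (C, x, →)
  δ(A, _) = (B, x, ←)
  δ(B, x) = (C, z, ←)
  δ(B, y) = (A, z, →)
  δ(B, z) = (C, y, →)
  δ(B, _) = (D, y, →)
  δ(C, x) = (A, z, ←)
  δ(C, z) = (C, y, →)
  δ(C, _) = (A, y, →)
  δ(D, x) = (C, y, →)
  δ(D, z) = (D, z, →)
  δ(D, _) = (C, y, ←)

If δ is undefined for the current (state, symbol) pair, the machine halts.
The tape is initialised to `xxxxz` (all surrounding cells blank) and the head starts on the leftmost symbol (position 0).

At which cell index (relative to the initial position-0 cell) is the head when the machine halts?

state=A head=0 tape=[x]xxxz___   (A,x)→(D,z,→)
state=D head=1 tape=z[x]xxz___   (D,x)→(C,y,→)
state=C head=2 tape=zy[x]xz___   (C,x)→(A,z,←)
state=A head=1 tape=z[y]zxz___   (A,y)→(C,x,→)
state=C head=2 tape=zx[z]xz___   (C,z)→(C,y,→)
state=C head=3 tape=zxy[x]z___   (C,x)→(A,z,←)
state=A head=2 tape=zx[y]zz___   (A,y)→(C,x,→)
state=C head=3 tape=zxx[z]z___   (C,z)→(C,y,→)
state=C head=4 tape=zxxy[z]___   (C,z)→(C,y,→)
state=C head=5 tape=zxxyy[_]__   (C,_)→(A,y,→)
state=A head=6 tape=zxxyyy[_]_   (A,_)→(B,x,←)
state=B head=5 tape=zxxyy[y]x_   (B,y)→(A,z,→)
state=A head=6 tape=zxxyyz[x]_   (A,x)→(D,z,→)
state=D head=7 tape=zxxyyzz[_]   (D,_)→(C,y,←)
state=C head=6 tape=zxxyyz[z]y   (C,z)→(C,y,→)
state=C head=7 tape=zxxyyzy[y]
At halt the head is at cell 7.

7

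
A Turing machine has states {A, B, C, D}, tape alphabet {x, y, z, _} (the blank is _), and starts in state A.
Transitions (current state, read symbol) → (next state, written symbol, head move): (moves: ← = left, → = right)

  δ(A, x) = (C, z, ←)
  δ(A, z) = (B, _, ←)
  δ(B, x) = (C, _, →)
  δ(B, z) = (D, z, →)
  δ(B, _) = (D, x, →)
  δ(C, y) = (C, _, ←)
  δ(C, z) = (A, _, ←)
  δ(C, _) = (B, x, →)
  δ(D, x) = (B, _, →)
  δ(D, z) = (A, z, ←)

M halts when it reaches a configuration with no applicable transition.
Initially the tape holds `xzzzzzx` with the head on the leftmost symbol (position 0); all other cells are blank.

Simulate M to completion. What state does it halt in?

state=A head=0 tape=_[x]zzzzzx__   (A,x)→(C,z,←)
state=C head=-1 tape=[_]zzzzzzx__   (C,_)→(B,x,→)
state=B head=0 tape=x[z]zzzzzx__   (B,z)→(D,z,→)
state=D head=1 tape=xz[z]zzzzx__   (D,z)→(A,z,←)
state=A head=0 tape=x[z]zzzzzx__   (A,z)→(B,_,←)
state=B head=-1 tape=[x]_zzzzzx__   (B,x)→(C,_,→)
state=C head=0 tape=_[_]zzzzzx__   (C,_)→(B,x,→)
state=B head=1 tape=_x[z]zzzzx__   (B,z)→(D,z,→)
state=D head=2 tape=_xz[z]zzzx__   (D,z)→(A,z,←)
state=A head=1 tape=_x[z]zzzzx__   (A,z)→(B,_,←)
state=B head=0 tape=_[x]_zzzzx__   (B,x)→(C,_,→)
state=C head=1 tape=__[_]zzzzx__   (C,_)→(B,x,→)
state=B head=2 tape=__x[z]zzzx__   (B,z)→(D,z,→)
state=D head=3 tape=__xz[z]zzx__   (D,z)→(A,z,←)
state=A head=2 tape=__x[z]zzzx__   (A,z)→(B,_,←)
state=B head=1 tape=__[x]_zzzx__   (B,x)→(C,_,→)
state=C head=2 tape=___[_]zzzx__   (C,_)→(B,x,→)
state=B head=3 tape=___x[z]zzx__   (B,z)→(D,z,→)
state=D head=4 tape=___xz[z]zx__   (D,z)→(A,z,←)
state=A head=3 tape=___x[z]zzx__   (A,z)→(B,_,←)
state=B head=2 tape=___[x]_zzx__   (B,x)→(C,_,→)
state=C head=3 tape=____[_]zzx__   (C,_)→(B,x,→)
state=B head=4 tape=____x[z]zx__   (B,z)→(D,z,→)
state=D head=5 tape=____xz[z]x__   (D,z)→(A,z,←)
state=A head=4 tape=____x[z]zx__   (A,z)→(B,_,←)
state=B head=3 tape=____[x]_zx__   (B,x)→(C,_,→)
state=C head=4 tape=_____[_]zx__   (C,_)→(B,x,→)
state=B head=5 tape=_____x[z]x__   (B,z)→(D,z,→)
state=D head=6 tape=_____xz[x]__   (D,x)→(B,_,→)
state=B head=7 tape=_____xz_[_]_   (B,_)→(D,x,→)
state=D head=8 tape=_____xz_x[_]
No transition is defined for (D, _); M halts in state D.

D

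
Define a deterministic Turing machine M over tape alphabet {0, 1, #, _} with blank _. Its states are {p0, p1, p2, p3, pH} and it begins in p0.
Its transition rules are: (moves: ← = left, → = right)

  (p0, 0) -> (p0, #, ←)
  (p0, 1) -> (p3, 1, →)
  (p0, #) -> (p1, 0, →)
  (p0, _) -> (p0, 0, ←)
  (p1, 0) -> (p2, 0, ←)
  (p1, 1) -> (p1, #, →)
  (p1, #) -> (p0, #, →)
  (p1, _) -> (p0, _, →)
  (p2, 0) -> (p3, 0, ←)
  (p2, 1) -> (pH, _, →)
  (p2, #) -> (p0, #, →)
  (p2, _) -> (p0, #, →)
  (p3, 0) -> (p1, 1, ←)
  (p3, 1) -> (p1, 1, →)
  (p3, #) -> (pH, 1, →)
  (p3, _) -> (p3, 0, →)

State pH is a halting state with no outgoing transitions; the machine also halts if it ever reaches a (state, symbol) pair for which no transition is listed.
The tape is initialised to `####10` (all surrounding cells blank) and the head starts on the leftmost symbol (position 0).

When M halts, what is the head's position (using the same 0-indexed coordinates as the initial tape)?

5

p0 | [#]###10__   read # → write 0, move →, go to p1
p1 | 0[#]##10__   read # → write #, move →, go to p0
p0 | 0#[#]#10__   read # → write 0, move →, go to p1
p1 | 0#0[#]10__   read # → write #, move →, go to p0
p0 | 0#0#[1]0__   read 1 → write 1, move →, go to p3
p3 | 0#0#1[0]__   read 0 → write 1, move ←, go to p1
p1 | 0#0#[1]1__   read 1 → write #, move →, go to p1
p1 | 0#0##[1]__   read 1 → write #, move →, go to p1
p1 | 0#0###[_]_   read _ → write _, move →, go to p0
p0 | 0#0###_[_]   read _ → write 0, move ←, go to p0
p0 | 0#0###[_]0   read _ → write 0, move ←, go to p0
p0 | 0#0##[#]00   read # → write 0, move →, go to p1
p1 | 0#0##0[0]0   read 0 → write 0, move ←, go to p2
p2 | 0#0##[0]00   read 0 → write 0, move ←, go to p3
p3 | 0#0#[#]000   read # → write 1, move →, go to pH
pH | 0#0#1[0]00
At halt the head is at cell 5.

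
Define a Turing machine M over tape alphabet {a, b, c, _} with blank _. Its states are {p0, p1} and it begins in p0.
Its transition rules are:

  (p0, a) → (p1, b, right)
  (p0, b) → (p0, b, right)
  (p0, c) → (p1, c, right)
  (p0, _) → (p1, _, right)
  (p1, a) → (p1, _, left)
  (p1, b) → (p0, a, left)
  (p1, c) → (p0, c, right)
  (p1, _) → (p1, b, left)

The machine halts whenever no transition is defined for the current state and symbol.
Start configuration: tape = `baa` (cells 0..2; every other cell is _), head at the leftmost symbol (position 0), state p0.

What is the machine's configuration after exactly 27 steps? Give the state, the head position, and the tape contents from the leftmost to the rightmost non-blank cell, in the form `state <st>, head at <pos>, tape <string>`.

state p1, head at 5, tape bbbbb

state=p0 head=0 tape=[b]aa___   (p0,b)→(p0,b,right)
state=p0 head=1 tape=b[a]a___   (p0,a)→(p1,b,right)
state=p1 head=2 tape=bb[a]___   (p1,a)→(p1,_,left)
state=p1 head=1 tape=b[b]____   (p1,b)→(p0,a,left)
state=p0 head=0 tape=[b]a____   (p0,b)→(p0,b,right)
state=p0 head=1 tape=b[a]____   (p0,a)→(p1,b,right)
state=p1 head=2 tape=bb[_]___   (p1,_)→(p1,b,left)
state=p1 head=1 tape=b[b]b___   (p1,b)→(p0,a,left)
state=p0 head=0 tape=[b]ab___   (p0,b)→(p0,b,right)
state=p0 head=1 tape=b[a]b___   (p0,a)→(p1,b,right)
state=p1 head=2 tape=bb[b]___   (p1,b)→(p0,a,left)
state=p0 head=1 tape=b[b]a___   (p0,b)→(p0,b,right)
state=p0 head=2 tape=bb[a]___   (p0,a)→(p1,b,right)
state=p1 head=3 tape=bbb[_]__   (p1,_)→(p1,b,left)
state=p1 head=2 tape=bb[b]b__   (p1,b)→(p0,a,left)
state=p0 head=1 tape=b[b]ab__   (p0,b)→(p0,b,right)
state=p0 head=2 tape=bb[a]b__   (p0,a)→(p1,b,right)
state=p1 head=3 tape=bbb[b]__   (p1,b)→(p0,a,left)
state=p0 head=2 tape=bb[b]a__   (p0,b)→(p0,b,right)
state=p0 head=3 tape=bbb[a]__   (p0,a)→(p1,b,right)
state=p1 head=4 tape=bbbb[_]_   (p1,_)→(p1,b,left)
state=p1 head=3 tape=bbb[b]b_   (p1,b)→(p0,a,left)
state=p0 head=2 tape=bb[b]ab_   (p0,b)→(p0,b,right)
state=p0 head=3 tape=bbb[a]b_   (p0,a)→(p1,b,right)
state=p1 head=4 tape=bbbb[b]_   (p1,b)→(p0,a,left)
state=p0 head=3 tape=bbb[b]a_   (p0,b)→(p0,b,right)
state=p0 head=4 tape=bbbb[a]_   (p0,a)→(p1,b,right)
state=p1 head=5 tape=bbbbb[_]
After 27 steps: state p1, head at 5, tape bbbbb.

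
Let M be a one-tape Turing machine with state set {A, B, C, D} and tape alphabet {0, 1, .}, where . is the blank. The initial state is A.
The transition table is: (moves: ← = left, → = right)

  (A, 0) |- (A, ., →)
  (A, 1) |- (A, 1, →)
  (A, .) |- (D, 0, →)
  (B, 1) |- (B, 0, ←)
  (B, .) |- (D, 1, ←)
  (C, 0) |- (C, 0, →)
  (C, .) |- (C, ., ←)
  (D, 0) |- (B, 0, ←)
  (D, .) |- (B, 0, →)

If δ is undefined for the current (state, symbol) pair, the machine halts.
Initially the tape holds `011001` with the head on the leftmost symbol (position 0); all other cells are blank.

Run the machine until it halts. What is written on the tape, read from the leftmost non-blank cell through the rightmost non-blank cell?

11..1001

state=A head=0 tape=[0]11001...   (A,0)→(A,.,→)
state=A head=1 tape=.[1]1001...   (A,1)→(A,1,→)
state=A head=2 tape=.1[1]001...   (A,1)→(A,1,→)
state=A head=3 tape=.11[0]01...   (A,0)→(A,.,→)
state=A head=4 tape=.11.[0]1...   (A,0)→(A,.,→)
state=A head=5 tape=.11..[1]...   (A,1)→(A,1,→)
state=A head=6 tape=.11..1[.]..   (A,.)→(D,0,→)
state=D head=7 tape=.11..10[.].   (D,.)→(B,0,→)
state=B head=8 tape=.11..100[.]   (B,.)→(D,1,←)
state=D head=7 tape=.11..10[0]1   (D,0)→(B,0,←)
state=B head=6 tape=.11..1[0]01
The non-blank tape span at halt is 11..1001.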